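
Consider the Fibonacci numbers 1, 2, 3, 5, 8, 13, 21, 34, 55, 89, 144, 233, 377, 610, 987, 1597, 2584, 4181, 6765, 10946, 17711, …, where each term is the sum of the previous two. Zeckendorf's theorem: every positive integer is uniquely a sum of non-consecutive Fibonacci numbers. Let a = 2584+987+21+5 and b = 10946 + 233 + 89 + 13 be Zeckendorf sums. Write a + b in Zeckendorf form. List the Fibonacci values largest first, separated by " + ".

10946 + 2584 + 987 + 233 + 89 + 34 + 5

The two numbers are 3597 and 11281, so their sum is 14878.
Greedy algorithm:
take 10946 (≤ 14878); 14878 − 10946 = 3932
take 2584 (≤ 3932); 3932 − 2584 = 1348
take 987 (≤ 1348); 1348 − 987 = 361
take 233 (≤ 361); 361 − 233 = 128
take 89 (≤ 128); 128 − 89 = 39
take 34 (≤ 39); 39 − 34 = 5
take 5 (≤ 5); 5 − 5 = 0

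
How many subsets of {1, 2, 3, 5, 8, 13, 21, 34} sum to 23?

23 = 21+2 = 13+8+2 = 13+5+3+2 — 3 representations.

3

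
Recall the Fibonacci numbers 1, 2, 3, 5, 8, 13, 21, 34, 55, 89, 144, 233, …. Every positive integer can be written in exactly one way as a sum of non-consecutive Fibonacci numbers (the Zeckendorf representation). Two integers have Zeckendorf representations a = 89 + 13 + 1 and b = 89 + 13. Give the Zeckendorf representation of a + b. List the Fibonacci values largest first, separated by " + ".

144 + 55 + 5 + 1

The two numbers are 103 and 102, so their sum is 205.
205 − 144 = 61
61 − 55 = 6
6 − 5 = 1
1 − 1 = 0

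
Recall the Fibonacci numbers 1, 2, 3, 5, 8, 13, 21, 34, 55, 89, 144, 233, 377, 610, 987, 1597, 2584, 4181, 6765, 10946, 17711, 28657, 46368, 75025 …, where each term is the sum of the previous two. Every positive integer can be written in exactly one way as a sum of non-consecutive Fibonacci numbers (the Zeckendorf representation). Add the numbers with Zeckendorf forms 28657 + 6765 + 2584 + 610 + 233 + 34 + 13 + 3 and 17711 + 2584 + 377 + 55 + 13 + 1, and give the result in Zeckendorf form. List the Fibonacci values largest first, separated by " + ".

46368 + 10946 + 1597 + 610 + 89 + 21 + 8 + 1

The two numbers are 38899 and 20741, so their sum is 59640.
Greedily peel off the largest Fibonacci term at each step:
largest Fibonacci ≤ 59640 is 46368; 59640 − 46368 = 13272
largest Fibonacci ≤ 13272 is 10946; 13272 − 10946 = 2326
largest Fibonacci ≤ 2326 is 1597; 2326 − 1597 = 729
largest Fibonacci ≤ 729 is 610; 729 − 610 = 119
largest Fibonacci ≤ 119 is 89; 119 − 89 = 30
largest Fibonacci ≤ 30 is 21; 30 − 21 = 9
largest Fibonacci ≤ 9 is 8; 9 − 8 = 1
largest Fibonacci ≤ 1 is 1; 1 − 1 = 0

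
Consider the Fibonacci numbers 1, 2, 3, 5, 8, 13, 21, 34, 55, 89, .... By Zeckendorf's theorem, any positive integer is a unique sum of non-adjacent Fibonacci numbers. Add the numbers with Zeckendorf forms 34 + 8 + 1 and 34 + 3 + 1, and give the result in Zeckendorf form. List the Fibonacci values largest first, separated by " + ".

The two numbers are 43 and 38, so their sum is 81.
take 55 (≤ 81); 81 − 55 = 26
take 21 (≤ 26); 26 − 21 = 5
take 5 (≤ 5); 5 − 5 = 0

55 + 21 + 5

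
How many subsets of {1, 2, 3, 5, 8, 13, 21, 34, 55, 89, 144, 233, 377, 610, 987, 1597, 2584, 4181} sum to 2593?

Each representation comes from the Zeckendorf form by replacing some F_k with F_{k−1} + F_{k−2} where possible.
2593 = 2584+8+1 = 2584+5+3+1 = 1597+987+8+1 = 1597+987+5+3+1 = … (9 more), for 13 in all.

13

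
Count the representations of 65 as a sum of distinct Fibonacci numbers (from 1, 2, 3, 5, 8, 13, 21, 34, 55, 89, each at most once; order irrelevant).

5

Starting from the Zeckendorf form and repeatedly splitting a term F_k into F_{k−1} + F_{k−2} (when neither is already used) reaches every representation.
65 = 55+8+2 = 55+5+3+2 = 34+21+8+2 = 34+21+5+3+2 = … (1 more), for 5 in all.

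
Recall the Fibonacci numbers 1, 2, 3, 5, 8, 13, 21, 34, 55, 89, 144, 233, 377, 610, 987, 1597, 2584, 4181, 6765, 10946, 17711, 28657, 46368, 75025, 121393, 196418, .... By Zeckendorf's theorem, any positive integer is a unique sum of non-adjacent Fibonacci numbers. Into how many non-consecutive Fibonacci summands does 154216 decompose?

10

largest Fibonacci ≤ 154216 is 121393; 154216 − 121393 = 32823
largest Fibonacci ≤ 32823 is 28657; 32823 − 28657 = 4166
largest Fibonacci ≤ 4166 is 2584; 4166 − 2584 = 1582
largest Fibonacci ≤ 1582 is 987; 1582 − 987 = 595
largest Fibonacci ≤ 595 is 377; 595 − 377 = 218
largest Fibonacci ≤ 218 is 144; 218 − 144 = 74
largest Fibonacci ≤ 74 is 55; 74 − 55 = 19
largest Fibonacci ≤ 19 is 13; 19 − 13 = 6
largest Fibonacci ≤ 6 is 5; 6 − 5 = 1
largest Fibonacci ≤ 1 is 1; 1 − 1 = 0
154216 = 121393 + 28657 + 2584 + 987 + 377 + 144 + 55 + 13 + 5 + 1, which has 10 terms.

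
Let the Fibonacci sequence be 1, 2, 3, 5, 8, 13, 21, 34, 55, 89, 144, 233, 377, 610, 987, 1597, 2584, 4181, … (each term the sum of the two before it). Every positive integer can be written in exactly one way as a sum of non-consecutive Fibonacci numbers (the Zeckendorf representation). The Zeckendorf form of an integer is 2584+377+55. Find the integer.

2584+377+55 = 3016.

3016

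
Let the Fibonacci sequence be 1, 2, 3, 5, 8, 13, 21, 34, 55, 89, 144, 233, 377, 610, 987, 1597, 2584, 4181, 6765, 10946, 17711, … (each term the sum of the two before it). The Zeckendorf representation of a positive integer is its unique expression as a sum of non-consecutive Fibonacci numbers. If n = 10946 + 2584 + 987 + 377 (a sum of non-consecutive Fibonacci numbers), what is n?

10946 + 2584 + 987 + 377 = 14894.

14894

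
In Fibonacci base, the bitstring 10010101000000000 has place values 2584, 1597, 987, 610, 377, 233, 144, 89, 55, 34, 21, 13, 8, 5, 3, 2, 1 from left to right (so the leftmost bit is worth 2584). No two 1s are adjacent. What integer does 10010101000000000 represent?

3516

Summing the place values of the 1 bits: 2584 + 610 + 233 + 89 = 3516.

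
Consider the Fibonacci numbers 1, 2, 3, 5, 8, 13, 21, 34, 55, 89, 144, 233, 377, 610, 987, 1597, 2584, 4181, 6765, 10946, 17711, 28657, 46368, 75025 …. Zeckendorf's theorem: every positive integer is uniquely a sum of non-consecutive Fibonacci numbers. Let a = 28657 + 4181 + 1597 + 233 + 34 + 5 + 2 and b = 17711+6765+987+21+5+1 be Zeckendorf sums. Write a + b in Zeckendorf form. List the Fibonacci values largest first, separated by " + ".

46368 + 10946 + 2584 + 233 + 55 + 13

The two numbers are 34709 and 25490, so their sum is 60199.
46368 ≤ 60199 < 75025, so take 46368; remainder 13831
10946 ≤ 13831 < 17711, so take 10946; remainder 2885
2584 ≤ 2885 < 4181, so take 2584; remainder 301
233 ≤ 301 < 377, so take 233; remainder 68
55 ≤ 68 < 89, so take 55; remainder 13
13 ≤ 13 < 21, so take 13; remainder 0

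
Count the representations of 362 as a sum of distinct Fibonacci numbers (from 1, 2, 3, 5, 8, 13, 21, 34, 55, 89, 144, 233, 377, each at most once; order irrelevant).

11

Each representation comes from the Zeckendorf form by replacing some F_k with F_{k−1} + F_{k−2} where possible.
362 = 233+89+34+5+1 = 233+89+34+3+2+1 = 233+89+21+13+5+1 = … (8 more), for 11 in all.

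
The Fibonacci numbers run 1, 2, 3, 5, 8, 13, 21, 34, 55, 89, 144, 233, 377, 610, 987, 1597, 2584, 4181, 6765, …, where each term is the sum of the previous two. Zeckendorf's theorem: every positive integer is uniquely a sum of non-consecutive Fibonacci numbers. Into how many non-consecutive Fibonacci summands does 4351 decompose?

4

Repeatedly subtract the largest Fibonacci number that fits:
largest Fibonacci ≤ 4351 is 4181; 4351 − 4181 = 170
largest Fibonacci ≤ 170 is 144; 170 − 144 = 26
largest Fibonacci ≤ 26 is 21; 26 − 21 = 5
largest Fibonacci ≤ 5 is 5; 5 − 5 = 0
4351 = 4181 + 144 + 21 + 5, which has 4 terms.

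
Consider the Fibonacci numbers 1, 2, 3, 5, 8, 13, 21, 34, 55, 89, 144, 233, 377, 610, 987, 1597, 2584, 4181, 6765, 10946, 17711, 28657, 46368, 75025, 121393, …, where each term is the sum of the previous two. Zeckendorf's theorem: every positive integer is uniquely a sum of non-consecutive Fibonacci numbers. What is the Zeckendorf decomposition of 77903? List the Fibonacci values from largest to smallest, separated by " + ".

75025 + 2584 + 233 + 55 + 5 + 1

77903: greatest Fibonacci not exceeding it is 75025, leaving 2878
2878: greatest Fibonacci not exceeding it is 2584, leaving 294
294: greatest Fibonacci not exceeding it is 233, leaving 61
61: greatest Fibonacci not exceeding it is 55, leaving 6
6: greatest Fibonacci not exceeding it is 5, leaving 1
1: greatest Fibonacci not exceeding it is 1, leaving 0
So 77903 = 75025 + 2584 + 233 + 55 + 5 + 1, with no two terms consecutive in the sequence.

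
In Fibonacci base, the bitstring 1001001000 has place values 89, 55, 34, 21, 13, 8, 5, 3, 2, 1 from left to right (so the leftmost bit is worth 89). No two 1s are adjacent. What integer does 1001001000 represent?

Summing the place values of the 1 bits: 89 + 21 + 5 = 115.

115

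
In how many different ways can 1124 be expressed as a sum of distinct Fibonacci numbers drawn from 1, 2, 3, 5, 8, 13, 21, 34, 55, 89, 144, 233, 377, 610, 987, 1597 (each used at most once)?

21

Starting from the Zeckendorf form and repeatedly splitting a term F_k into F_{k−1} + F_{k−2} (when neither is already used) reaches every representation.
1124 = 987+89+34+13+1 = 987+89+34+8+5+1 = 610+377+89+34+13+1 = 987+89+34+8+3+2+1 = … (17 more), for 21 in all.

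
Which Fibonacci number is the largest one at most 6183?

4181 ≤ 6183 < 6765, so the largest Fibonacci number not exceeding 6183 is 4181.

4181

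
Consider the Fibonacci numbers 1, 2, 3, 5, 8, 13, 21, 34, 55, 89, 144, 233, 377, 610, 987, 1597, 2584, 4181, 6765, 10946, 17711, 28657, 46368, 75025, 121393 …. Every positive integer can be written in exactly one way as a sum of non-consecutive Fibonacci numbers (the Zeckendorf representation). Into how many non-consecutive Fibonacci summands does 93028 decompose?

subtract 75025 from 93028: 18003 remains
subtract 17711 from 18003: 292 remains
subtract 233 from 292: 59 remains
subtract 55 from 59: 4 remains
subtract 3 from 4: 1 remains
subtract 1 from 1: 0 remains
93028 = 75025 + 17711 + 233 + 55 + 3 + 1, which has 6 terms.

6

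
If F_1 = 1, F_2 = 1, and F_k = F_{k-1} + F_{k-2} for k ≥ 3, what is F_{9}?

34

Iterating the recurrence up to F_{3} = 2 and F_{2} = 1:
F_{4} = F_{3} + F_{2} = 2 + 1 = 3
F_{5} = F_{4} + F_{3} = 3 + 2 = 5
F_{6} = F_{5} + F_{4} = 5 + 3 = 8
F_{7} = F_{6} + F_{5} = 8 + 5 = 13
F_{8} = F_{7} + F_{6} = 13 + 8 = 21
F_{9} = F_{8} + F_{7} = 21 + 13 = 34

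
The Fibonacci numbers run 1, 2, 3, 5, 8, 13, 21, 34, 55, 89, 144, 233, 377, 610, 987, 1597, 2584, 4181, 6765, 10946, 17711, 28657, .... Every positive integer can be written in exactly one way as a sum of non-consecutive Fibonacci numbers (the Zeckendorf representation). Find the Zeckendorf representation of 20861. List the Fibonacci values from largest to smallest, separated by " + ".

17711 + 2584 + 377 + 144 + 34 + 8 + 3

Greedy algorithm:
17711 ≤ 20861 < 28657, so take 17711; remainder 3150
2584 ≤ 3150 < 4181, so take 2584; remainder 566
377 ≤ 566 < 610, so take 377; remainder 189
144 ≤ 189 < 233, so take 144; remainder 45
34 ≤ 45 < 55, so take 34; remainder 11
8 ≤ 11 < 13, so take 8; remainder 3
3 ≤ 3 < 5, so take 3; remainder 0
So 20861 = 17711 + 2584 + 377 + 144 + 34 + 8 + 3, with no two terms consecutive in the sequence.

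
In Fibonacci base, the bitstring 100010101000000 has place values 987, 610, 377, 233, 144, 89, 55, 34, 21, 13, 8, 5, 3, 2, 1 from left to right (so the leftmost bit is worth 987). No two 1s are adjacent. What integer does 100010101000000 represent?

Summing the place values of the 1 bits: 987 + 144 + 55 + 21 = 1207.

1207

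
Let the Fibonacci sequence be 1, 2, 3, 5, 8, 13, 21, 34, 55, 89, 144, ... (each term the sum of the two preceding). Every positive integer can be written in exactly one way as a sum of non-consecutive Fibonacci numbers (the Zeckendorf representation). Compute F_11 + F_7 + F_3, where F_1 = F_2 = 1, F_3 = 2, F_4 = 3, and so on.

104

F_11 + F_7 + F_3 = 89 + 13 + 2 = 104.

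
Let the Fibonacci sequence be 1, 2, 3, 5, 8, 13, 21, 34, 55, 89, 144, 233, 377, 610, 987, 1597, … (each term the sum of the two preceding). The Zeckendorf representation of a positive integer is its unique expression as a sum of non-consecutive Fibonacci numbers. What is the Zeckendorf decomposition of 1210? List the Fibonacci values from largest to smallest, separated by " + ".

1210 − 987 = 223
223 − 144 = 79
79 − 55 = 24
24 − 21 = 3
3 − 3 = 0
So 1210 = 987 + 144 + 55 + 21 + 3, with no two terms consecutive in the sequence.

987 + 144 + 55 + 21 + 3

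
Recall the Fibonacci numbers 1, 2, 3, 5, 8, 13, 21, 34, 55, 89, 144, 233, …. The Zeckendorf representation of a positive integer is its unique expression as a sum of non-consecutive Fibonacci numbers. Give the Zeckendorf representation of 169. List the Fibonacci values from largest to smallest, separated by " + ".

Repeatedly subtract the largest Fibonacci number that fits:
169: greatest Fibonacci not exceeding it is 144, leaving 25
25: greatest Fibonacci not exceeding it is 21, leaving 4
4: greatest Fibonacci not exceeding it is 3, leaving 1
1: greatest Fibonacci not exceeding it is 1, leaving 0
So 169 = 144 + 21 + 3 + 1, with no two terms consecutive in the sequence.

144 + 21 + 3 + 1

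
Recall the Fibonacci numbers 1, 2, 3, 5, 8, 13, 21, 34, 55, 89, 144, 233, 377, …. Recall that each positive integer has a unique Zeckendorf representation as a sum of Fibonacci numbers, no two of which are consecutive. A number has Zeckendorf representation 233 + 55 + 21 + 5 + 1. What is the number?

233 + 55 + 21 + 5 + 1 = 315.

315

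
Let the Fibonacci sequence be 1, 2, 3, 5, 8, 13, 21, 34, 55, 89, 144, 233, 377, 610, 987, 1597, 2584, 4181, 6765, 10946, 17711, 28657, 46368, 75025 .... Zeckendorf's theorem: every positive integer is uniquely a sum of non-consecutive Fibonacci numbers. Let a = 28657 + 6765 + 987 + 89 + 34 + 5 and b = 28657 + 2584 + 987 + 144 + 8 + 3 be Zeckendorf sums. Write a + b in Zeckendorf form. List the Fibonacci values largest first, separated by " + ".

The two numbers are 36537 and 32383, so their sum is 68920.
68920: greatest Fibonacci not exceeding it is 46368, leaving 22552
22552: greatest Fibonacci not exceeding it is 17711, leaving 4841
4841: greatest Fibonacci not exceeding it is 4181, leaving 660
660: greatest Fibonacci not exceeding it is 610, leaving 50
50: greatest Fibonacci not exceeding it is 34, leaving 16
16: greatest Fibonacci not exceeding it is 13, leaving 3
3: greatest Fibonacci not exceeding it is 3, leaving 0

46368 + 17711 + 4181 + 610 + 34 + 13 + 3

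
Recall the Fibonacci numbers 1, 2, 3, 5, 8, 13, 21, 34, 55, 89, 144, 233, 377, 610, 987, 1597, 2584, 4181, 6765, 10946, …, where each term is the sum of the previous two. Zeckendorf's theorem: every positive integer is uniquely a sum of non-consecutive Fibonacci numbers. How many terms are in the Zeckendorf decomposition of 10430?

6765 ≤ 10430 < 10946, so take 6765; remainder 3665
2584 ≤ 3665 < 4181, so take 2584; remainder 1081
987 ≤ 1081 < 1597, so take 987; remainder 94
89 ≤ 94 < 144, so take 89; remainder 5
5 ≤ 5 < 8, so take 5; remainder 0
10430 = 6765 + 2584 + 987 + 89 + 5, which has 5 terms.

5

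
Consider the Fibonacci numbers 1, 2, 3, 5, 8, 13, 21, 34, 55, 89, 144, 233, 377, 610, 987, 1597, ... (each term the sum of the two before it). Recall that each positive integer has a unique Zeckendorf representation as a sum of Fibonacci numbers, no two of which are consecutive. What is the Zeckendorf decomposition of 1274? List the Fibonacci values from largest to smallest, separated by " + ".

Greedily peel off the largest Fibonacci term at each step:
largest Fibonacci ≤ 1274 is 987; 1274 − 987 = 287
largest Fibonacci ≤ 287 is 233; 287 − 233 = 54
largest Fibonacci ≤ 54 is 34; 54 − 34 = 20
largest Fibonacci ≤ 20 is 13; 20 − 13 = 7
largest Fibonacci ≤ 7 is 5; 7 − 5 = 2
largest Fibonacci ≤ 2 is 2; 2 − 2 = 0
So 1274 = 987 + 233 + 34 + 13 + 5 + 2, with no two terms consecutive in the sequence.

987 + 233 + 34 + 13 + 5 + 2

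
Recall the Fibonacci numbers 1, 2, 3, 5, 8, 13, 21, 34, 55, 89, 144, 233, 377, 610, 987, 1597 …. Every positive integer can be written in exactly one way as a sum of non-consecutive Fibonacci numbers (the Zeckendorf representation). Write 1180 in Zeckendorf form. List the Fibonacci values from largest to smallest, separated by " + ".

Greedily peel off the largest Fibonacci term at each step:
take 987 (≤ 1180); 1180 − 987 = 193
take 144 (≤ 193); 193 − 144 = 49
take 34 (≤ 49); 49 − 34 = 15
take 13 (≤ 15); 15 − 13 = 2
take 2 (≤ 2); 2 − 2 = 0
So 1180 = 987 + 144 + 34 + 13 + 2, with no two terms consecutive in the sequence.

987 + 144 + 34 + 13 + 2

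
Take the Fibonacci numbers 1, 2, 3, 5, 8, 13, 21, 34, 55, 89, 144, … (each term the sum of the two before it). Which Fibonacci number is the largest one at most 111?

89

89 ≤ 111 < 144, so the largest Fibonacci number not exceeding 111 is 89.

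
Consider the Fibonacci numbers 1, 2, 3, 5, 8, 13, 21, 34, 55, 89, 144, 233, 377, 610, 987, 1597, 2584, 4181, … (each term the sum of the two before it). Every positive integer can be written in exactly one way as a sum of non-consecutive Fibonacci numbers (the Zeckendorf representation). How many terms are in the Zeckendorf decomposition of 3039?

largest Fibonacci ≤ 3039 is 2584; 3039 − 2584 = 455
largest Fibonacci ≤ 455 is 377; 455 − 377 = 78
largest Fibonacci ≤ 78 is 55; 78 − 55 = 23
largest Fibonacci ≤ 23 is 21; 23 − 21 = 2
largest Fibonacci ≤ 2 is 2; 2 − 2 = 0
3039 = 2584 + 377 + 55 + 21 + 2, which has 5 terms.

5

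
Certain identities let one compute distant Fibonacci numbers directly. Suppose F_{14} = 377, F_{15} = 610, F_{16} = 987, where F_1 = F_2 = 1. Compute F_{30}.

By the addition formula F_{m+n} = F_m F_{n+1} + F_{m−1} F_n with m=16, n=14: F_{30} = 987·610 + 610·377 = 602070 + 229970 = 832040.

832040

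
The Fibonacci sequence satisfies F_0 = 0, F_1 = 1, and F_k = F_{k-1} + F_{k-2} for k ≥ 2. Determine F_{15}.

610

Iterating the recurrence up to F_{10} = 55 and F_{9} = 34:
F_{11} = F_{10} + F_{9} = 55 + 34 = 89
F_{12} = F_{11} + F_{10} = 89 + 55 = 144
F_{13} = F_{12} + F_{11} = 144 + 89 = 233
F_{14} = F_{13} + F_{12} = 233 + 144 = 377
F_{15} = F_{14} + F_{13} = 377 + 233 = 610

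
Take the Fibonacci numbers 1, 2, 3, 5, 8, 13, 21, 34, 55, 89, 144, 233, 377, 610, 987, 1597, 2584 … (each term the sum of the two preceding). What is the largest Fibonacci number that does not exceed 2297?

1597 ≤ 2297 < 2584, so the largest Fibonacci number not exceeding 2297 is 1597.

1597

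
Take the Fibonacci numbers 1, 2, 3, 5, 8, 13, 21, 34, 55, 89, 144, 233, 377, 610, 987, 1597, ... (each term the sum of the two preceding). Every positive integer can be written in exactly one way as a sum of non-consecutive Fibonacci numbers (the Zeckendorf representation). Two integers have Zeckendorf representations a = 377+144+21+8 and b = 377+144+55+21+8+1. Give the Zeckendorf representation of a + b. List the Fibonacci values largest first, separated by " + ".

987 + 144 + 21 + 3 + 1

The two numbers are 550 and 606, so their sum is 1156.
Repeatedly subtract the largest Fibonacci number that fits:
1156: greatest Fibonacci not exceeding it is 987, leaving 169
169: greatest Fibonacci not exceeding it is 144, leaving 25
25: greatest Fibonacci not exceeding it is 21, leaving 4
4: greatest Fibonacci not exceeding it is 3, leaving 1
1: greatest Fibonacci not exceeding it is 1, leaving 0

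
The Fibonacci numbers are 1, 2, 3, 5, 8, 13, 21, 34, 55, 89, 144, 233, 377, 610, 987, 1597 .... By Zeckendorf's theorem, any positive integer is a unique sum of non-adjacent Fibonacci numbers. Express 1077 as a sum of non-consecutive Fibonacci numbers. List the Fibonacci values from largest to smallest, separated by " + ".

Greedily peel off the largest Fibonacci term at each step:
1077: greatest Fibonacci not exceeding it is 987, leaving 90
90: greatest Fibonacci not exceeding it is 89, leaving 1
1: greatest Fibonacci not exceeding it is 1, leaving 0
So 1077 = 987 + 89 + 1, with no two terms consecutive in the sequence.

987 + 89 + 1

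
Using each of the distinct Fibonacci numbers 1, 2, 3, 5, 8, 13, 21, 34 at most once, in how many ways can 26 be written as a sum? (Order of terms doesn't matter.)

4

Each representation comes from the Zeckendorf form by replacing some F_k with F_{k−1} + F_{k−2} where possible.
26 = 21+5 = 21+3+2 = 13+8+5 = … (1 more), for 4 in all.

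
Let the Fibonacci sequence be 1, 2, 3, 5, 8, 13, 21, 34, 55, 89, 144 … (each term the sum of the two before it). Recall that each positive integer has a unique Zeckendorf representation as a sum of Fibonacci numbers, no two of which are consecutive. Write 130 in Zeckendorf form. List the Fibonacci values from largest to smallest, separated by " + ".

89 + 34 + 5 + 2

subtract 89 from 130: 41 remains
subtract 34 from 41: 7 remains
subtract 5 from 7: 2 remains
subtract 2 from 2: 0 remains
So 130 = 89 + 34 + 5 + 2, with no two terms consecutive in the sequence.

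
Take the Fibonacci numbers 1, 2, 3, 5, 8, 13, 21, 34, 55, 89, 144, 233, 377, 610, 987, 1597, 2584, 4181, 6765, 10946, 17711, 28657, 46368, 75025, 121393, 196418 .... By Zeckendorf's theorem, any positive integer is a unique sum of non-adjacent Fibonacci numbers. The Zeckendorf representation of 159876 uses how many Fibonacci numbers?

8

subtract 121393 from 159876: 38483 remains
subtract 28657 from 38483: 9826 remains
subtract 6765 from 9826: 3061 remains
subtract 2584 from 3061: 477 remains
subtract 377 from 477: 100 remains
subtract 89 from 100: 11 remains
subtract 8 from 11: 3 remains
subtract 3 from 3: 0 remains
159876 = 121393 + 28657 + 6765 + 2584 + 377 + 89 + 8 + 3, which has 8 terms.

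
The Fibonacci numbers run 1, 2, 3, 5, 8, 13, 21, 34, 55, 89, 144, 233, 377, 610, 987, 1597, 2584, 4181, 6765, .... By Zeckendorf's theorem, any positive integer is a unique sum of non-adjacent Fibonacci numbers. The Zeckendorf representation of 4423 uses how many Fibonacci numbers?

Repeatedly subtract the largest Fibonacci number that fits:
subtract 4181 from 4423: 242 remains
subtract 233 from 242: 9 remains
subtract 8 from 9: 1 remains
subtract 1 from 1: 0 remains
4423 = 4181 + 233 + 8 + 1, which has 4 terms.

4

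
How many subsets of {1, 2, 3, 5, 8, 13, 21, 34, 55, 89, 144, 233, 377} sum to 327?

327 = 233+89+5 = 233+89+3+2 = 233+55+34+5 = … (9 more), for 12 in all.

12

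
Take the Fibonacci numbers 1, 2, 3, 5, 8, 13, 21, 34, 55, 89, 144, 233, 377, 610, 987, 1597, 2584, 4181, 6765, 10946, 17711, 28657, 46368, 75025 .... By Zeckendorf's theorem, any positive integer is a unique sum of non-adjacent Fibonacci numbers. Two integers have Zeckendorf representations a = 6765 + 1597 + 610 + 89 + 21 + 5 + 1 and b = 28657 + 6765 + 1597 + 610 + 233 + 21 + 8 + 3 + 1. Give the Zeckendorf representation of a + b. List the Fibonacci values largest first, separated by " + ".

46368 + 610 + 5

The two numbers are 9088 and 37895, so their sum is 46983.
Repeatedly subtract the largest Fibonacci number that fits:
46983: greatest Fibonacci not exceeding it is 46368, leaving 615
615: greatest Fibonacci not exceeding it is 610, leaving 5
5: greatest Fibonacci not exceeding it is 5, leaving 0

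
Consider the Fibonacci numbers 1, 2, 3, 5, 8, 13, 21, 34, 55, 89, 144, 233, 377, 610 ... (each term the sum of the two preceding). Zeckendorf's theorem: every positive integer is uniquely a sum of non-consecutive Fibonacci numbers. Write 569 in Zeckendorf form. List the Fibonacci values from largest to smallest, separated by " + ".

377 ≤ 569 < 610, so take 377; remainder 192
144 ≤ 192 < 233, so take 144; remainder 48
34 ≤ 48 < 55, so take 34; remainder 14
13 ≤ 14 < 21, so take 13; remainder 1
1 ≤ 1 < 2, so take 1; remainder 0
So 569 = 377 + 144 + 34 + 13 + 1, with no two terms consecutive in the sequence.

377 + 144 + 34 + 13 + 1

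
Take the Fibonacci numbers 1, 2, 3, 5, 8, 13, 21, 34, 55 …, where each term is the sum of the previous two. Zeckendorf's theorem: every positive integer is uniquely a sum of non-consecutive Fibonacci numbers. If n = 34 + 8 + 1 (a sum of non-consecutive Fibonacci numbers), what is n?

34 + 8 + 1 = 43.

43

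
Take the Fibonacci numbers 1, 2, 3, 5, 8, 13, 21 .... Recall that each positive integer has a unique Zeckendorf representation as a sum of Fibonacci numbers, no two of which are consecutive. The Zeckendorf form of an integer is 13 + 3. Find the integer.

16

13 + 3 = 16.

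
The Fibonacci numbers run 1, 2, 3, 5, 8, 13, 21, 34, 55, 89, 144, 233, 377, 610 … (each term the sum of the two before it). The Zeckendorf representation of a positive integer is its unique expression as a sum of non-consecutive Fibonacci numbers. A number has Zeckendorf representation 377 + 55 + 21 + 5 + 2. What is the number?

377 + 55 + 21 + 5 + 2 = 460.

460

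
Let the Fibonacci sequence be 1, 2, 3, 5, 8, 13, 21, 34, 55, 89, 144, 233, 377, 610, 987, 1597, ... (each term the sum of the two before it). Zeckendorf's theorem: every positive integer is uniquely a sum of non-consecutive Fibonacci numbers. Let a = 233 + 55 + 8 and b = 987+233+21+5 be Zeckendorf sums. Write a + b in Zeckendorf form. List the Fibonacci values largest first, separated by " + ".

The two numbers are 296 and 1246, so their sum is 1542.
take 987 (≤ 1542); 1542 − 987 = 555
take 377 (≤ 555); 555 − 377 = 178
take 144 (≤ 178); 178 − 144 = 34
take 34 (≤ 34); 34 − 34 = 0

987 + 377 + 144 + 34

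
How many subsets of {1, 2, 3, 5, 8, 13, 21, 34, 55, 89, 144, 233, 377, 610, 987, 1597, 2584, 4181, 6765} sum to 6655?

32

Starting from the Zeckendorf form and repeatedly splitting a term F_k into F_{k−1} + F_{k−2} (when neither is already used) reaches every representation.
6655 = 4181+1597+610+233+34 = 4181+1597+610+233+21+13 = 4181+1597+610+144+89+34 = … (29 more), for 32 in all.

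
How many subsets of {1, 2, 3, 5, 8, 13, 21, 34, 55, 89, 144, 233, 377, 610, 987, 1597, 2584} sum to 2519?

2519 = 1597+610+233+55+21+3 = 1597+610+233+55+21+2+1 = 1597+610+233+55+13+8+3 = 1597+610+144+89+55+21+3 = 1597+610+233+55+13+8+2+1 = … (27 more), for 32 in all.

32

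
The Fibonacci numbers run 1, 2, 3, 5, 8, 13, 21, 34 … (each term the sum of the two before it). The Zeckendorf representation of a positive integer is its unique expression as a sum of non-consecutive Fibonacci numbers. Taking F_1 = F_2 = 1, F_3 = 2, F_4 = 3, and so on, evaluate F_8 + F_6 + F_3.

31

F_8 + F_6 + F_3 = 21 + 8 + 2 = 31.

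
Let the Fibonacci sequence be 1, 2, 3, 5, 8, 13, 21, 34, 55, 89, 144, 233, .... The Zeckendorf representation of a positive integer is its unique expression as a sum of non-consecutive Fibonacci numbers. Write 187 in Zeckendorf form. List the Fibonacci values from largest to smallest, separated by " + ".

Greedily peel off the largest Fibonacci term at each step:
187: greatest Fibonacci not exceeding it is 144, leaving 43
43: greatest Fibonacci not exceeding it is 34, leaving 9
9: greatest Fibonacci not exceeding it is 8, leaving 1
1: greatest Fibonacci not exceeding it is 1, leaving 0
So 187 = 144 + 34 + 8 + 1, with no two terms consecutive in the sequence.

144 + 34 + 8 + 1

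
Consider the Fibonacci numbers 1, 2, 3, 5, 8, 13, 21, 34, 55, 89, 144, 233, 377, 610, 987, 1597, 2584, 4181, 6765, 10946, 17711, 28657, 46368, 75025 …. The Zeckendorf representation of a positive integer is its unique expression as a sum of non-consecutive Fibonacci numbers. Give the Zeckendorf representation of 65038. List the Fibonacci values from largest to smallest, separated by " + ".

46368 + 17711 + 610 + 233 + 89 + 21 + 5 + 1

Repeatedly subtract the largest Fibonacci number that fits:
65038: greatest Fibonacci not exceeding it is 46368, leaving 18670
18670: greatest Fibonacci not exceeding it is 17711, leaving 959
959: greatest Fibonacci not exceeding it is 610, leaving 349
349: greatest Fibonacci not exceeding it is 233, leaving 116
116: greatest Fibonacci not exceeding it is 89, leaving 27
27: greatest Fibonacci not exceeding it is 21, leaving 6
6: greatest Fibonacci not exceeding it is 5, leaving 1
1: greatest Fibonacci not exceeding it is 1, leaving 0
So 65038 = 46368 + 17711 + 610 + 233 + 89 + 21 + 5 + 1, with no two terms consecutive in the sequence.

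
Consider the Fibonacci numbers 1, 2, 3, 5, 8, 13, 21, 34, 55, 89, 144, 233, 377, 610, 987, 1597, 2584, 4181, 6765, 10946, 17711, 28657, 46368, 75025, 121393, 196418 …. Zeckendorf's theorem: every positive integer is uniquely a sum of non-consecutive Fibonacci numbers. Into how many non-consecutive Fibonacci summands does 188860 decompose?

9

largest Fibonacci ≤ 188860 is 121393; 188860 − 121393 = 67467
largest Fibonacci ≤ 67467 is 46368; 67467 − 46368 = 21099
largest Fibonacci ≤ 21099 is 17711; 21099 − 17711 = 3388
largest Fibonacci ≤ 3388 is 2584; 3388 − 2584 = 804
largest Fibonacci ≤ 804 is 610; 804 − 610 = 194
largest Fibonacci ≤ 194 is 144; 194 − 144 = 50
largest Fibonacci ≤ 50 is 34; 50 − 34 = 16
largest Fibonacci ≤ 16 is 13; 16 − 13 = 3
largest Fibonacci ≤ 3 is 3; 3 − 3 = 0
188860 = 121393 + 46368 + 17711 + 2584 + 610 + 144 + 34 + 13 + 3, which has 9 terms.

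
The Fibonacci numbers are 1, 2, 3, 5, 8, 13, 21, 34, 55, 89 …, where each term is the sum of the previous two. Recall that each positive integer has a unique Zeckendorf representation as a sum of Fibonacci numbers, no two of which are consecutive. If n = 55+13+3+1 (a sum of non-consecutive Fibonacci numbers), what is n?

55+13+3+1 = 72.

72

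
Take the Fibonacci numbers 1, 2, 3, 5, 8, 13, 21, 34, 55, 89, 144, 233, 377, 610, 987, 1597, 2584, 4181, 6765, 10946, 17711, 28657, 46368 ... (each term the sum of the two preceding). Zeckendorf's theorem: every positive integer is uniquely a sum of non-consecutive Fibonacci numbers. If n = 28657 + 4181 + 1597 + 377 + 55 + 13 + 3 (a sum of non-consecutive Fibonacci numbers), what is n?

28657 + 4181 + 1597 + 377 + 55 + 13 + 3 = 34883.

34883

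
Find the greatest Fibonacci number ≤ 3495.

2584

2584 ≤ 3495 < 4181, so the largest Fibonacci number not exceeding 3495 is 2584.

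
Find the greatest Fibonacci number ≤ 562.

377 ≤ 562 < 610, so the largest Fibonacci number not exceeding 562 is 377.

377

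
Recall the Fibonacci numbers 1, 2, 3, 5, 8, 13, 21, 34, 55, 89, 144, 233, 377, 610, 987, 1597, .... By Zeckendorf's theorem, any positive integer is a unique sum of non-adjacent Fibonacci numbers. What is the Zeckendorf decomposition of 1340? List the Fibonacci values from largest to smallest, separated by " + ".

1340 − 987 = 353
353 − 233 = 120
120 − 89 = 31
31 − 21 = 10
10 − 8 = 2
2 − 2 = 0
So 1340 = 987 + 233 + 89 + 21 + 8 + 2, with no two terms consecutive in the sequence.

987 + 233 + 89 + 21 + 8 + 2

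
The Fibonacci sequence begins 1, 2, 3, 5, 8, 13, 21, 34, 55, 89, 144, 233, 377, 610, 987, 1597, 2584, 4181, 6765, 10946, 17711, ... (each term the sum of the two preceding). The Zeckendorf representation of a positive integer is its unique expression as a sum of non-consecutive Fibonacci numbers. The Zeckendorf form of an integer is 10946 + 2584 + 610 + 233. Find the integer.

14373

10946 + 2584 + 610 + 233 = 14373.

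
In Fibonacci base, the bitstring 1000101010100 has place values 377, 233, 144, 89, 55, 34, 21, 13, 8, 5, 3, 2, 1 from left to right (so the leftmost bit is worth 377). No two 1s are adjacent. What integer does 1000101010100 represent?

Summing the place values of the 1 bits: 377 + 55 + 21 + 8 + 3 = 464.

464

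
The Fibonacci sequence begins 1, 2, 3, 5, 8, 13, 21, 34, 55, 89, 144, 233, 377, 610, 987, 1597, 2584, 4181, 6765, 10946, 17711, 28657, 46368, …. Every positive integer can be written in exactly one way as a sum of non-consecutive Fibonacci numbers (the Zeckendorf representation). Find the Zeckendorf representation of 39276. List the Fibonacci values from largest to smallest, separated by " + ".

28657 + 6765 + 2584 + 987 + 233 + 34 + 13 + 3

take 28657 (≤ 39276); 39276 − 28657 = 10619
take 6765 (≤ 10619); 10619 − 6765 = 3854
take 2584 (≤ 3854); 3854 − 2584 = 1270
take 987 (≤ 1270); 1270 − 987 = 283
take 233 (≤ 283); 283 − 233 = 50
take 34 (≤ 50); 50 − 34 = 16
take 13 (≤ 16); 16 − 13 = 3
take 3 (≤ 3); 3 − 3 = 0
So 39276 = 28657 + 6765 + 2584 + 987 + 233 + 34 + 13 + 3, with no two terms consecutive in the sequence.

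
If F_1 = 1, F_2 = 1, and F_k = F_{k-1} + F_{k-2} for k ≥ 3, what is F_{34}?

5702887

Iterating the recurrence up to F_{29} = 514229 and F_{28} = 317811:
F_{30} = F_{29} + F_{28} = 514229 + 317811 = 832040
F_{31} = F_{30} + F_{29} = 832040 + 514229 = 1346269
F_{32} = F_{31} + F_{30} = 1346269 + 832040 = 2178309
F_{33} = F_{32} + F_{31} = 2178309 + 1346269 = 3524578
F_{34} = F_{33} + F_{32} = 3524578 + 2178309 = 5702887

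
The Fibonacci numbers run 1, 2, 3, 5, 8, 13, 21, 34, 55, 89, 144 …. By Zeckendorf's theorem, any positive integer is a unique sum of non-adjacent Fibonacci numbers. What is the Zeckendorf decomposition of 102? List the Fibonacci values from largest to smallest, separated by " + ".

89 + 13

89 ≤ 102 < 144, so take 89; remainder 13
13 ≤ 13 < 21, so take 13; remainder 0
So 102 = 89 + 13, with no two terms consecutive in the sequence.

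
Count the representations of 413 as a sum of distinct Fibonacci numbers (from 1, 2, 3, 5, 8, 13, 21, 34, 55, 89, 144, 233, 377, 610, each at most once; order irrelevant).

9

Each representation comes from the Zeckendorf form by replacing some F_k with F_{k−1} + F_{k−2} where possible.
413 = 377+34+2 = 377+21+13+2 = 233+144+34+2 = 377+21+8+5+2 = … (5 more), for 9 in all.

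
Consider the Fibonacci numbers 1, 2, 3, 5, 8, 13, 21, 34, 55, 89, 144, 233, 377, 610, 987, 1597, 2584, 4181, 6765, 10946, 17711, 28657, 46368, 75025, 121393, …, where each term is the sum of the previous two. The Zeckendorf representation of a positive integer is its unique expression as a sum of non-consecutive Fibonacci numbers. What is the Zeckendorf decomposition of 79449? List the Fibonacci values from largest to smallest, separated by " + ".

Repeatedly subtract the largest Fibonacci number that fits:
largest Fibonacci ≤ 79449 is 75025; 79449 − 75025 = 4424
largest Fibonacci ≤ 4424 is 4181; 4424 − 4181 = 243
largest Fibonacci ≤ 243 is 233; 243 − 233 = 10
largest Fibonacci ≤ 10 is 8; 10 − 8 = 2
largest Fibonacci ≤ 2 is 2; 2 − 2 = 0
So 79449 = 75025 + 4181 + 233 + 8 + 2, with no two terms consecutive in the sequence.

75025 + 4181 + 233 + 8 + 2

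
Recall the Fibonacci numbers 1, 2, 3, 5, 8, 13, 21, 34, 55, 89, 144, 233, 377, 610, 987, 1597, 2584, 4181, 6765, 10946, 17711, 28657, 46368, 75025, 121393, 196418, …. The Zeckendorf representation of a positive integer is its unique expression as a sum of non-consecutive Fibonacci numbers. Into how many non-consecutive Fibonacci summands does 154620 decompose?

Greedily peel off the largest Fibonacci term at each step:
154620 − 121393 = 33227
33227 − 28657 = 4570
4570 − 4181 = 389
389 − 377 = 12
12 − 8 = 4
4 − 3 = 1
1 − 1 = 0
154620 = 121393 + 28657 + 4181 + 377 + 8 + 3 + 1, which has 7 terms.

7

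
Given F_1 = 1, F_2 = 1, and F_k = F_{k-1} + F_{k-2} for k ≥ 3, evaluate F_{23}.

Iterating the recurrence up to F_{18} = 2584 and F_{17} = 1597:
F_{19} = F_{18} + F_{17} = 2584 + 1597 = 4181
F_{20} = F_{19} + F_{18} = 4181 + 2584 = 6765
F_{21} = F_{20} + F_{19} = 6765 + 4181 = 10946
F_{22} = F_{21} + F_{20} = 10946 + 6765 = 17711
F_{23} = F_{22} + F_{21} = 17711 + 10946 = 28657

28657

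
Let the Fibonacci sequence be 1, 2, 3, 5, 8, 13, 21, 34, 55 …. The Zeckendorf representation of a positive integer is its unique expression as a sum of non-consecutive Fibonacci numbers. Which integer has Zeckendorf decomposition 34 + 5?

39

34 + 5 = 39.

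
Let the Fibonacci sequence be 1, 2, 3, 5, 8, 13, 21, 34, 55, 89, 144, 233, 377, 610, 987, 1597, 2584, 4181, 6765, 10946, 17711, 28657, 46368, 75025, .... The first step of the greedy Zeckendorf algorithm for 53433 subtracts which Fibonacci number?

46368 ≤ 53433 < 75025, so the largest Fibonacci number not exceeding 53433 is 46368.

46368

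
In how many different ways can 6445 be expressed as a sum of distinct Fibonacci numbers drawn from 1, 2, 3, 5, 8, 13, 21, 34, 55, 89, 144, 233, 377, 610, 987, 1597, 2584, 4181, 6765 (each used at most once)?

28

Starting from the Zeckendorf form and repeatedly splitting a term F_k into F_{k−1} + F_{k−2} (when neither is already used) reaches every representation.
6445 = 4181+1597+610+55+2 = 4181+1597+610+34+21+2 = 4181+1597+377+233+55+2 = 4181+1597+610+34+13+8+2 = … (24 more), for 28 in all.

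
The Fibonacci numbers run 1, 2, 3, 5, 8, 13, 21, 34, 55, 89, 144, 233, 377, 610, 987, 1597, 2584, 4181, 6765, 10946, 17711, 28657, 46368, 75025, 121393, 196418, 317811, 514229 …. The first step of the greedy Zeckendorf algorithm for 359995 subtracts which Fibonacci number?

317811

317811 ≤ 359995 < 514229, so the largest Fibonacci number not exceeding 359995 is 317811.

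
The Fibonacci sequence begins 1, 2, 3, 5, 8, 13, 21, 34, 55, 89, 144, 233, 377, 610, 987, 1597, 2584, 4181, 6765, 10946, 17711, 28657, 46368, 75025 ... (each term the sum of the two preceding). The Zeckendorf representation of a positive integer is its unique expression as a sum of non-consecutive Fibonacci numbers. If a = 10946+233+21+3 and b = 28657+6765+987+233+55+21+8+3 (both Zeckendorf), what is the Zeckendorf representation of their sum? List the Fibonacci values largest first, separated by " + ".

The two numbers are 11203 and 36729, so their sum is 47932.
take 46368 (≤ 47932); 47932 − 46368 = 1564
take 987 (≤ 1564); 1564 − 987 = 577
take 377 (≤ 577); 577 − 377 = 200
take 144 (≤ 200); 200 − 144 = 56
take 55 (≤ 56); 56 − 55 = 1
take 1 (≤ 1); 1 − 1 = 0

46368 + 987 + 377 + 144 + 55 + 1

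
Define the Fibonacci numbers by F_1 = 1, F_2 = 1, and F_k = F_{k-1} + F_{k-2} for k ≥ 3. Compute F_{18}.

2584

Iterating the recurrence up to F_{12} = 144 and F_{11} = 89:
F_{13} = F_{12} + F_{11} = 144 + 89 = 233
F_{14} = F_{13} + F_{12} = 233 + 144 = 377
F_{15} = F_{14} + F_{13} = 377 + 233 = 610
F_{16} = F_{15} + F_{14} = 610 + 377 = 987
F_{17} = F_{16} + F_{15} = 987 + 610 = 1597
F_{18} = F_{17} + F_{16} = 1597 + 987 = 2584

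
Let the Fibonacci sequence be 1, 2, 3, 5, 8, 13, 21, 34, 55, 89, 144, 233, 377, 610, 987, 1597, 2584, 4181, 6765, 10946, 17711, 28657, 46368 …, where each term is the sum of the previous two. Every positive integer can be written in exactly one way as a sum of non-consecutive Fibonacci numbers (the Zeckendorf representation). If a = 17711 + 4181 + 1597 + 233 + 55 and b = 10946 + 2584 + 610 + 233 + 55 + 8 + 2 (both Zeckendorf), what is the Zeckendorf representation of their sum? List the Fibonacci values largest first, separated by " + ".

28657 + 6765 + 2584 + 144 + 55 + 8 + 2

The two numbers are 23777 and 14438, so their sum is 38215.
Repeatedly subtract the largest Fibonacci number that fits:
largest Fibonacci ≤ 38215 is 28657; 38215 − 28657 = 9558
largest Fibonacci ≤ 9558 is 6765; 9558 − 6765 = 2793
largest Fibonacci ≤ 2793 is 2584; 2793 − 2584 = 209
largest Fibonacci ≤ 209 is 144; 209 − 144 = 65
largest Fibonacci ≤ 65 is 55; 65 − 55 = 10
largest Fibonacci ≤ 10 is 8; 10 − 8 = 2
largest Fibonacci ≤ 2 is 2; 2 − 2 = 0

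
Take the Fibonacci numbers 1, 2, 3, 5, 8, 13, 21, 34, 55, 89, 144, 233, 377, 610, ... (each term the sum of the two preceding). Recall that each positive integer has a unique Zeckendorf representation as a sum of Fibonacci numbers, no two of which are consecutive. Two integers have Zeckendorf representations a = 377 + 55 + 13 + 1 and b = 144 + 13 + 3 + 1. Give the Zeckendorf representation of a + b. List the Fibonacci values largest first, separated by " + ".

377 + 144 + 55 + 21 + 8 + 2

The two numbers are 446 and 161, so their sum is 607.
Greedy algorithm:
607 − 377 = 230
230 − 144 = 86
86 − 55 = 31
31 − 21 = 10
10 − 8 = 2
2 − 2 = 0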